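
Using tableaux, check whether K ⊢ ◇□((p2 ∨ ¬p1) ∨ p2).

Not valid

Tableau for the negation ¬◇□((p2 ∨ ¬p1) ∨ p2):
1. ¬◇□((p2 ∨ ¬p1) ∨ p2), u
The negation has an open branch (countermodel exists).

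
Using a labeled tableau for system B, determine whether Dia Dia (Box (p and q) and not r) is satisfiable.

Satisfiable

1. Dia Dia (Box (p and q) and not r), w0
2. Dia (Box (p and q) and not r), w1
3. Box (p and q) and not r, w2
4. Box (p and q), w2
5. not r, w2
6. p and q, w1
7. p, w1
8. q, w1
9. p and q, w2
10. p, w2
11. q, w2
Accessibility: w0Rw0, w0Rw1, w1Rw0, w1Rw1, w1Rw2, w2Rw1, w2Rw2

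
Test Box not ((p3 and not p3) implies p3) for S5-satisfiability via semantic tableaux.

1. Box not ((p3 and not p3) implies p3), u
2. not ((p3 and not p3) implies p3), u
3. p3 and not p3, u
4. not p3, u
5. p3, u
Accessibility: uRu
Branch closes: p3 and not p3 both at u.
All branches of the tableau close; one closing branch shown above.

Unsatisfiable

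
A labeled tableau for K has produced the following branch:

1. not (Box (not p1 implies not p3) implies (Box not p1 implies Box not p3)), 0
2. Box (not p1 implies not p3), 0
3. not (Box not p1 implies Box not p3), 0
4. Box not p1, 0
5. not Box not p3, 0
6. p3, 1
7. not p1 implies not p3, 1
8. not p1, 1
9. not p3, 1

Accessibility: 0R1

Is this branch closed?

Both p3 and not p3 appear at 1.

Closed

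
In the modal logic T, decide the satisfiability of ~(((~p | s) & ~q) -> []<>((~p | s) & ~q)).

1. ~(((~p | s) & ~q) -> []<>((~p | s) & ~q)), u
2. (~p | s) & ~q, u
3. ~[]<>((~p | s) & ~q), u
4. ~p | s, u
5. ~q, u
6. s, u
7. ~<>((~p | s) & ~q), v
8. ~((~p | s) & ~q), v
9. q, v
Accessibility: uRu, uRv, vRv

Satisfiable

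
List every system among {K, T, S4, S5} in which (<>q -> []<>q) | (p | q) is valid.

S5

S5-tableau for the negation ~((<>q -> []<>q) | (p | q)):
1. ~((<>q -> []<>q) | (p | q)), u
2. ~(<>q -> []<>q), u   [~|-rule on 1]
3. ~(p | q), u   [~|-rule on 1]
4. <>q, u   [~->-rule on 2]
5. ~[]<>q, u   [~->-rule on 2]
6. ~p, u   [~|-rule on 3]
7. ~q, u   [~|-rule on 3]
8. q, v   [<>-rule on 4: fresh world v, uRv]
9. ~<>q, w   [~[]-rule on 5: fresh world w, uRw]
10. ~q, v   [~<>-rule on 9 via wRv]
Accessibility: uRu, uRv, uRw, vRu, vRv, vRw, wRu, wRv, wRw
Branch closes: q and ~q both at v.
Every branch closes (one shown): valid in S5.
S4-tableau for the negation ~((<>q -> []<>q) | (p | q)):
1. ~((<>q -> []<>q) | (p | q)), u
2. ~(<>q -> []<>q), u   [~|-rule on 1]
3. ~(p | q), u   [~|-rule on 1]
4. <>q, u   [~->-rule on 2]
5. ~[]<>q, u   [~->-rule on 2]
6. ~p, u   [~|-rule on 3]
7. ~q, u   [~|-rule on 3]
8. q, v   [<>-rule on 4: fresh world v, uRv]
9. ~<>q, w   [~[]-rule on 5: fresh world w, uRw]
10. ~q, w   [~<>-rule on 9 via wRw]
Accessibility: uRu, uRv, uRw, vRv, wRw
Complete open branch: countermodel on an S4-frame, so not valid in S4, nor in K, T (the same frame is also a K-frame and a T-frame).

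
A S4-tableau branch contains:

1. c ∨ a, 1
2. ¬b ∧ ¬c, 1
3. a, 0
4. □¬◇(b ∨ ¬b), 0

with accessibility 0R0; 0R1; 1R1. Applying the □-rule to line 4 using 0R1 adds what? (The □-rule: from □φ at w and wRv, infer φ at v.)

¬◇(b ∨ ¬b), 1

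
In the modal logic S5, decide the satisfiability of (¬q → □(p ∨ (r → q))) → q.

Yes, satisfiable

1. (¬q → □(p ∨ (r → q))) → q, w0
2. q, w0
Accessibility: w0Rw0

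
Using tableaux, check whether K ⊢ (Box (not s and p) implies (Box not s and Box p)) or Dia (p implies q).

Valid in K

Tableau for the negation not ((Box (not s and p) implies (Box not s and Box p)) or Dia (p implies q)):
1. not ((Box (not s and p) implies (Box not s and Box p)) or Dia (p implies q)), u
2. not (Box (not s and p) implies (Box not s and Box p)), u
3. not Dia (p implies q), u
4. Box (not s and p), u
5. not (Box not s and Box p), u
6. not Box not s, u
7. s, v
8. not (p implies q), v
9. p, v
10. not q, v
11. not s and p, v
12. not s, v
Accessibility: uRv
Branch closes: s and not s both at v.
All branches of the negation close; one closing branch shown above.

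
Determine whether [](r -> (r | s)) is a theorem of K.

Tableau for the negation ~[](r -> (r | s)):
1. ~[](r -> (r | s)), w0
2. ~(r -> (r | s)), w1
3. r, w1
4. ~(r | s), w1
5. ~r, w1
6. ~s, w1
Accessibility: w0Rw1
Branch closes: r and ~r both at w1.
Every branch of the negation's tableau closes; the branch above is one of them.

Valid in K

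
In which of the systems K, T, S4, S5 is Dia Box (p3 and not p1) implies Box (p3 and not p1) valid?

S5

S4-tableau for the negation not (Dia Box (p3 and not p1) implies Box (p3 and not p1)):
1. not (Dia Box (p3 and not p1) implies Box (p3 and not p1)), 0
2. Dia Box (p3 and not p1), 0   [neg-implies-rule on 1]
3. not Box (p3 and not p1), 0   [neg-implies-rule on 1]
4. Box (p3 and not p1), 1   [Dia-rule on 2: fresh world 1, 0R1]
5. p3 and not p1, 1   [Box-rule on 4 via 1R1]
6. p3, 1   [and-rule on 5]
7. not p1, 1   [and-rule on 5]
8. not (p3 and not p1), 2   [neg-Box-rule on 3: fresh world 2, 0R2]
9. p1, 2   [neg-and-rule on 8 (branches; this branch)]
Accessibility: 0R0, 0R1, 0R2, 1R1, 2R2
Complete open branch: countermodel on an S4-frame, so not valid in S4, nor in K, T (the same frame is also a K-frame and a T-frame).
S5-tableau for the negation not (Dia Box (p3 and not p1) implies Box (p3 and not p1)):
1. not (Dia Box (p3 and not p1) implies Box (p3 and not p1)), 0
2. Dia Box (p3 and not p1), 0   [neg-implies-rule on 1]
3. not Box (p3 and not p1), 0   [neg-implies-rule on 1]
4. Box (p3 and not p1), 1   [Dia-rule on 2: fresh world 1, 0R1]
5. p3 and not p1, 0   [Box-rule on 4 via 1R0]
6. p3, 0   [and-rule on 5]
7. not p1, 0   [and-rule on 5]
8. p3 and not p1, 1   [Box-rule on 4 via 1R1]
9. p3, 1   [and-rule on 8]
10. not p1, 1   [and-rule on 8]
11. not (p3 and not p1), 2   [neg-Box-rule on 3: fresh world 2, 0R2]
12. p3 and not p1, 2   [Box-rule on 4 via 1R2]
13. p3, 2   [and-rule on 12]
14. not p1, 2   [and-rule on 12]
15. p1, 2   [neg-and-rule on 11 (branches; this branch)]
Accessibility: 0R0, 0R1, 0R2, 1R0, 1R1, 1R2, 2R0, 2R1, 2R2
Branch closes: p1 and not p1 both at 2.
Every branch closes (one shown): valid in S5.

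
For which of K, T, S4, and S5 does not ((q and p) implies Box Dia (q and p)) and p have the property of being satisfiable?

K, T, S4

S5-tableau for the formula:
1. not ((q and p) implies Box Dia (q and p)) and p, u
2. not ((q and p) implies Box Dia (q and p)), u
3. p, u
4. q and p, u
5. not Box Dia (q and p), u
6. q, u
7. not Dia (q and p), v
8. not (q and p), u
9. not (q and p), v
10. not p, u
Accessibility: uRu, uRv, vRu, vRv
Branch closes: p and not p both at u.
Every branch closes (one shown): unsatisfiable in S5.
S4-tableau for the formula:
1. not ((q and p) implies Box Dia (q and p)) and p, u
2. not ((q and p) implies Box Dia (q and p)), u
3. p, u
4. q and p, u
5. not Box Dia (q and p), u
6. q, u
7. not Dia (q and p), v
8. not (q and p), v
9. not p, v
Accessibility: uRu, uRv, vRv
Complete open branch: satisfiable in S4, hence also in K, T (this S4-model is also a K-model and a T-model).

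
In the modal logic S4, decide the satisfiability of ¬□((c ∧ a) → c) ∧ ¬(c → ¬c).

No, unsatisfiable

1. ¬□((c ∧ a) → c) ∧ ¬(c → ¬c), 0
2. ¬□((c ∧ a) → c), 0   [∧-rule on 1]
3. ¬(c → ¬c), 0   [∧-rule on 1]
4. c, 0   [¬→-rule on 3]
5. ¬((c ∧ a) → c), 1   [¬□-rule on 2: fresh world 1, 0R1]
6. c ∧ a, 1   [¬→-rule on 5]
7. ¬c, 1   [¬→-rule on 5]
8. c, 1   [∧-rule on 6]
9. a, 1   [∧-rule on 6]
Accessibility: 0R0, 0R1, 1R1
Branch closes: c and ¬c both at 1.
Every branch closes; the branch above is one of them.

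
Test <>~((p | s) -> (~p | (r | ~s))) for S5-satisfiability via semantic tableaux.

1. <>~((p | s) -> (~p | (r | ~s))), u
2. ~((p | s) -> (~p | (r | ~s))), v   [<>-rule on 1: fresh world v, uRv]
3. p | s, v   [~->-rule on 2]
4. ~(~p | (r | ~s)), v   [~->-rule on 2]
5. p, v   [~|-rule on 4]
6. ~(r | ~s), v   [~|-rule on 4]
7. ~r, v   [~|-rule on 6]
8. s, v   [~|-rule on 6]
Accessibility: uRu, uRv, vRu, vRv

Satisfiable (open branch found)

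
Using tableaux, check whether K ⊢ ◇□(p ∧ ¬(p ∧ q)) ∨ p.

Tableau for the negation ¬(◇□(p ∧ ¬(p ∧ q)) ∨ p):
1. ¬(◇□(p ∧ ¬(p ∧ q)) ∨ p), u
2. ¬◇□(p ∧ ¬(p ∧ q)), u   [¬∨-rule on 1]
3. ¬p, u   [¬∨-rule on 1]
The negation has an open branch (countermodel exists).

Not valid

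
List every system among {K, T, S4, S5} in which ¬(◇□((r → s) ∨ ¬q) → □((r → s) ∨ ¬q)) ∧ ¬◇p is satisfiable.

K, T, S4

S4-tableau for the formula:
1. ¬(◇□((r → s) ∨ ¬q) → □((r → s) ∨ ¬q)) ∧ ¬◇p, 0
2. ¬(◇□((r → s) ∨ ¬q) → □((r → s) ∨ ¬q)), 0   [∧-rule on 1]
3. ¬◇p, 0   [∧-rule on 1]
4. ◇□((r → s) ∨ ¬q), 0   [¬→-rule on 2]
5. ¬□((r → s) ∨ ¬q), 0   [¬→-rule on 2]
6. ¬p, 0   [¬◇-rule on 3 via 0R0]
7. □((r → s) ∨ ¬q), 1   [◇-rule on 4: fresh world 1, 0R1]
8. ¬p, 1   [¬◇-rule on 3 via 0R1]
9. (r → s) ∨ ¬q, 1   [□-rule on 7 via 1R1]
10. ¬q, 1   [∨-rule on 9 (branches; this branch)]
11. ¬((r → s) ∨ ¬q), 2   [¬□-rule on 5: fresh world 2, 0R2]
12. ¬(r → s), 2   [¬∨-rule on 11]
13. q, 2   [¬∨-rule on 11]
14. r, 2   [¬→-rule on 12]
15. ¬s, 2   [¬→-rule on 12]
16. ¬p, 2   [¬◇-rule on 3 via 0R2]
Accessibility: 0R0, 0R1, 0R2, 1R1, 2R2
Complete open branch: satisfiable in S4, hence also in K, T (this S4-model is also a K-model and a T-model).
S5-tableau for the formula:
1. ¬(◇□((r → s) ∨ ¬q) → □((r → s) ∨ ¬q)) ∧ ¬◇p, 0
2. ¬(◇□((r → s) ∨ ¬q) → □((r → s) ∨ ¬q)), 0   [∧-rule on 1]
3. ¬◇p, 0   [∧-rule on 1]
4. ◇□((r → s) ∨ ¬q), 0   [¬→-rule on 2]
5. ¬□((r → s) ∨ ¬q), 0   [¬→-rule on 2]
6. ¬p, 0   [¬◇-rule on 3 via 0R0]
7. □((r → s) ∨ ¬q), 1   [◇-rule on 4: fresh world 1, 0R1]
8. ¬p, 1   [¬◇-rule on 3 via 0R1]
9. (r → s) ∨ ¬q, 0   [□-rule on 7 via 1R0]
10. (r → s) ∨ ¬q, 1   [□-rule on 7 via 1R1]
11. r → s, 0   [∨-rule on 9 (branches; this branch)]
12. r → s, 1   [∨-rule on 10 (branches; this branch)]
13. s, 0   [→-rule on 11 (branches; this branch)]
14. s, 1   [→-rule on 12 (branches; this branch)]
15. ¬((r → s) ∨ ¬q), 2   [¬□-rule on 5: fresh world 2, 0R2]
16. ¬(r → s), 2   [¬∨-rule on 15]
17. q, 2   [¬∨-rule on 15]
18. r, 2   [¬→-rule on 16]
19. ¬s, 2   [¬→-rule on 16]
20. ¬p, 2   [¬◇-rule on 3 via 0R2]
21. (r → s) ∨ ¬q, 2   [□-rule on 7 via 1R2]
22. r → s, 2   [∨-rule on 21 (branches; this branch)]
23. s, 2   [→-rule on 22 (branches; this branch)]
Accessibility: 0R0, 0R1, 0R2, 1R0, 1R1, 1R2, 2R0, 2R1, 2R2
Branch closes: s and ¬s both at 2.
Every branch closes (one shown): unsatisfiable in S5.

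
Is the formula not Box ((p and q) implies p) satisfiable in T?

Unsatisfiable

1. not Box ((p and q) implies p), w0
2. not ((p and q) implies p), w1
3. p and q, w1
4. not p, w1
5. p, w1
6. q, w1
Accessibility: w0Rw0, w0Rw1, w1Rw1
Branch closes: p and not p both at w1.
Every branch closes; the branch above is one of them.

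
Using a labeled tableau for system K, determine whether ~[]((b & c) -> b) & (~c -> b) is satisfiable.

Unsatisfiable

1. ~[]((b & c) -> b) & (~c -> b), w0
2. ~[]((b & c) -> b), w0
3. ~c -> b, w0
4. b, w0
5. ~((b & c) -> b), w1
6. b & c, w1
7. ~b, w1
8. b, w1
9. c, w1
Accessibility: w0Rw1
Branch closes: b and ~b both at w1.
Every branch closes; the branch above is one of them.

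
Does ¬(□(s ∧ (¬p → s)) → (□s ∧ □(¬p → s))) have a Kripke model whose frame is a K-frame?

1. ¬(□(s ∧ (¬p → s)) → (□s ∧ □(¬p → s))), w0
2. □(s ∧ (¬p → s)), w0   [¬→-rule on 1]
3. ¬(□s ∧ □(¬p → s)), w0   [¬→-rule on 1]
4. ¬□(¬p → s), w0   [¬∧-rule on 3 (branches; this branch)]
5. ¬(¬p → s), w1   [¬□-rule on 4: fresh world w1, w0Rw1]
6. ¬p, w1   [¬→-rule on 5]
7. ¬s, w1   [¬→-rule on 5]
8. s ∧ (¬p → s), w1   [□-rule on 2 via w0Rw1]
9. s, w1   [∧-rule on 8]
10. ¬p → s, w1   [∧-rule on 8]
Accessibility: w0Rw1
Branch closes: s and ¬s both at w1.
All branches of the tableau close; one closing branch shown above.

Unsatisfiable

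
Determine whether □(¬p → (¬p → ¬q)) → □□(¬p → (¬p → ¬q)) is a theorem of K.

Tableau for the negation ¬(□(¬p → (¬p → ¬q)) → □□(¬p → (¬p → ¬q))):
1. ¬(□(¬p → (¬p → ¬q)) → □□(¬p → (¬p → ¬q))), u
2. □(¬p → (¬p → ¬q)), u
3. ¬□□(¬p → (¬p → ¬q)), u
4. ¬□(¬p → (¬p → ¬q)), v
5. ¬p → (¬p → ¬q), v
6. ¬p → ¬q, v
7. ¬q, v
8. ¬(¬p → (¬p → ¬q)), w
9. ¬p, w
10. ¬(¬p → ¬q), w
11. q, w
Accessibility: uRv, vRw
The negation has an open branch (countermodel exists).

Invalid (countermodel exists)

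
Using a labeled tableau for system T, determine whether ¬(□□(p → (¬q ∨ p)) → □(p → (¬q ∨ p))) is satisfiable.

1. ¬(□□(p → (¬q ∨ p)) → □(p → (¬q ∨ p))), u
2. □□(p → (¬q ∨ p)), u   [¬→-rule on 1]
3. ¬□(p → (¬q ∨ p)), u   [¬→-rule on 1]
4. □(p → (¬q ∨ p)), u   [□-rule on 2 via uRu]
5. p → (¬q ∨ p), u   [□-rule on 4 via uRu]
6. ¬q ∨ p, u   [→-rule on 5 (branches; this branch)]
7. p, u   [∨-rule on 6 (branches; this branch)]
8. ¬(p → (¬q ∨ p)), v   [¬□-rule on 3: fresh world v, uRv]
9. p, v   [¬→-rule on 8]
10. ¬(¬q ∨ p), v   [¬→-rule on 8]
11. q, v   [¬∨-rule on 10]
12. ¬p, v   [¬∨-rule on 10]
Accessibility: uRu, uRv, vRv
Branch closes: p and ¬p both at v.
Every branch closes; the branch above is one of them.

Unsatisfiable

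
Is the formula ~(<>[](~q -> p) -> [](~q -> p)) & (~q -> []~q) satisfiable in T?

Yes, satisfiable

1. ~(<>[](~q -> p) -> [](~q -> p)) & (~q -> []~q), 0
2. ~(<>[](~q -> p) -> [](~q -> p)), 0
3. ~q -> []~q, 0
4. <>[](~q -> p), 0
5. ~[](~q -> p), 0
6. []~q, 0
7. ~q, 0
8. [](~q -> p), 1
9. ~q, 1
10. ~q -> p, 1
11. p, 1
12. ~(~q -> p), 2
13. ~q, 2
14. ~p, 2
Accessibility: 0R0, 0R1, 0R2, 1R1, 2R2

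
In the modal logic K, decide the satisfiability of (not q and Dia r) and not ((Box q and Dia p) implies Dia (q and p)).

1. (not q and Dia r) and not ((Box q and Dia p) implies Dia (q and p)), 0
2. not q and Dia r, 0
3. not ((Box q and Dia p) implies Dia (q and p)), 0
4. not q, 0
5. Dia r, 0
6. Box q and Dia p, 0
7. not Dia (q and p), 0
8. Box q, 0
9. Dia p, 0
10. r, 1
11. not (q and p), 1
12. q, 1
13. not p, 1
14. p, 2
15. not (q and p), 2
16. q, 2
17. not p, 2
Accessibility: 0R1, 0R2
Branch closes: p and not p both at 2.
Every branch closes; the branch above is one of them.

Unsatisfiable (every branch closes)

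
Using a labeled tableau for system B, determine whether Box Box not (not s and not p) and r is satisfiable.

1. Box Box not (not s and not p) and r, w0
2. Box Box not (not s and not p), w0
3. r, w0
4. Box not (not s and not p), w0
5. not (not s and not p), w0
6. p, w0
Accessibility: w0Rw0

Satisfiable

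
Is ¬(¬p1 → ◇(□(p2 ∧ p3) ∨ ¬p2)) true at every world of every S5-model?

Invalid (countermodel exists)

Tableau for the negation ¬p1 → ◇(□(p2 ∧ p3) ∨ ¬p2):
1. ¬p1 → ◇(□(p2 ∧ p3) ∨ ¬p2), 0
2. ◇(□(p2 ∧ p3) ∨ ¬p2), 0   [→-rule on 1 (branches; this branch)]
3. □(p2 ∧ p3) ∨ ¬p2, 1   [◇-rule on 2: fresh world 1, 0R1]
4. ¬p2, 1   [∨-rule on 3 (branches; this branch)]
Accessibility: 0R0, 0R1, 1R0, 1R1
The negation has an open branch (countermodel exists).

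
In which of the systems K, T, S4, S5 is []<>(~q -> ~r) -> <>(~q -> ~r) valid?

T, S4, S5

K-tableau for the negation ~([]<>(~q -> ~r) -> <>(~q -> ~r)):
1. ~([]<>(~q -> ~r) -> <>(~q -> ~r)), u
2. []<>(~q -> ~r), u   [~->-rule on 1]
3. ~<>(~q -> ~r), u   [~->-rule on 1]
Complete open branch: countermodel on a K-frame, so not valid in K.
T-tableau for the negation ~([]<>(~q -> ~r) -> <>(~q -> ~r)):
1. ~([]<>(~q -> ~r) -> <>(~q -> ~r)), u
2. []<>(~q -> ~r), u   [~->-rule on 1]
3. ~<>(~q -> ~r), u   [~->-rule on 1]
4. <>(~q -> ~r), u   [[]-rule on 2 via uRu]
5. ~(~q -> ~r), u   [~<>-rule on 3 via uRu]
6. ~q, u   [~->-rule on 5]
7. r, u   [~->-rule on 5]
8. ~q -> ~r, v   [<>-rule on 4: fresh world v, uRv]
9. <>(~q -> ~r), v   [[]-rule on 2 via uRv]
10. ~(~q -> ~r), v   [~<>-rule on 3 via uRv]
11. ~q, v   [~->-rule on 10]
12. r, v   [~->-rule on 10]
13. ~r, v   [->-rule on 8 (branches; this branch)]
Accessibility: uRu, uRv, vRv
Branch closes: r and ~r both at v.
Every branch closes (one shown): valid in T, hence also in S4, S5 (every theorem of T is a theorem of S4 and S5).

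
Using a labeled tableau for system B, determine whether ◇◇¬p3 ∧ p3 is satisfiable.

1. ◇◇¬p3 ∧ p3, w0
2. ◇◇¬p3, w0
3. p3, w0
4. ◇¬p3, w1
5. ¬p3, w2
Accessibility: w0Rw0, w0Rw1, w1Rw0, w1Rw1, w1Rw2, w2Rw1, w2Rw2

Yes, satisfiable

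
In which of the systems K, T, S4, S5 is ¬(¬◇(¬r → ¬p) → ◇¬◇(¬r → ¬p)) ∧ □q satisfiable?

K

K-tableau for the formula:
1. ¬(¬◇(¬r → ¬p) → ◇¬◇(¬r → ¬p)) ∧ □q, u
2. ¬(¬◇(¬r → ¬p) → ◇¬◇(¬r → ¬p)), u
3. □q, u
4. ¬◇(¬r → ¬p), u
5. ¬◇¬◇(¬r → ¬p), u
Complete open branch: satisfiable in K.
T-tableau for the formula:
1. ¬(¬◇(¬r → ¬p) → ◇¬◇(¬r → ¬p)) ∧ □q, u
2. ¬(¬◇(¬r → ¬p) → ◇¬◇(¬r → ¬p)), u
3. □q, u
4. ¬◇(¬r → ¬p), u
5. ¬◇¬◇(¬r → ¬p), u
6. q, u
7. ¬(¬r → ¬p), u
8. ¬r, u
9. p, u
10. ◇(¬r → ¬p), u
11. ¬r → ¬p, v
12. q, v
13. ¬(¬r → ¬p), v
14. ¬r, v
15. p, v
16. ◇(¬r → ¬p), v
17. ¬p, v
Accessibility: uRu, uRv, vRv
Branch closes: p and ¬p both at v.
Every branch closes (one shown): unsatisfiable in T, hence also in S4, S5 (every S4/S5-frame is a T-frame).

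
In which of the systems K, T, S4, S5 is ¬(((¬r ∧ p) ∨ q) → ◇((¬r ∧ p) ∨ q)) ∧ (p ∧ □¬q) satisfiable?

K

T-tableau for the formula:
1. ¬(((¬r ∧ p) ∨ q) → ◇((¬r ∧ p) ∨ q)) ∧ (p ∧ □¬q), 0
2. ¬(((¬r ∧ p) ∨ q) → ◇((¬r ∧ p) ∨ q)), 0   [∧-rule on 1]
3. p ∧ □¬q, 0   [∧-rule on 1]
4. (¬r ∧ p) ∨ q, 0   [¬→-rule on 2]
5. ¬◇((¬r ∧ p) ∨ q), 0   [¬→-rule on 2]
6. p, 0   [∧-rule on 3]
7. □¬q, 0   [∧-rule on 3]
8. ¬((¬r ∧ p) ∨ q), 0   [¬◇-rule on 5 via 0R0]
9. ¬(¬r ∧ p), 0   [¬∨-rule on 8]
10. ¬q, 0   [¬∨-rule on 8]
11. ¬r ∧ p, 0   [∨-rule on 4 (branches; this branch)]
12. ¬r, 0   [∧-rule on 11]
13. ¬p, 0   [¬∧-rule on 9 (branches; this branch)]
Accessibility: 0R0
Branch closes: p and ¬p both at 0.
Every branch closes (one shown): unsatisfiable in T, hence also in S4, S5 (every S4/S5-frame is a T-frame).
K-tableau for the formula:
1. ¬(((¬r ∧ p) ∨ q) → ◇((¬r ∧ p) ∨ q)) ∧ (p ∧ □¬q), 0
2. ¬(((¬r ∧ p) ∨ q) → ◇((¬r ∧ p) ∨ q)), 0   [∧-rule on 1]
3. p ∧ □¬q, 0   [∧-rule on 1]
4. (¬r ∧ p) ∨ q, 0   [¬→-rule on 2]
5. ¬◇((¬r ∧ p) ∨ q), 0   [¬→-rule on 2]
6. p, 0   [∧-rule on 3]
7. □¬q, 0   [∧-rule on 3]
8. q, 0   [∨-rule on 4 (branches; this branch)]
Complete open branch: satisfiable in K.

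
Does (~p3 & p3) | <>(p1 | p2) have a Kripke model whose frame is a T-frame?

1. (~p3 & p3) | <>(p1 | p2), u
2. <>(p1 | p2), u
3. p1 | p2, v
4. p2, v
Accessibility: uRu, uRv, vRv

Satisfiable (open branch found)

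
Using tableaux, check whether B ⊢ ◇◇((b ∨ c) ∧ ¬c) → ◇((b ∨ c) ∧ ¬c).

Invalid (countermodel exists)

Tableau for the negation ¬(◇◇((b ∨ c) ∧ ¬c) → ◇((b ∨ c) ∧ ¬c)):
1. ¬(◇◇((b ∨ c) ∧ ¬c) → ◇((b ∨ c) ∧ ¬c)), u
2. ◇◇((b ∨ c) ∧ ¬c), u
3. ¬◇((b ∨ c) ∧ ¬c), u
4. ¬((b ∨ c) ∧ ¬c), u
5. c, u
6. ◇((b ∨ c) ∧ ¬c), v
7. ¬((b ∨ c) ∧ ¬c), v
8. c, v
9. (b ∨ c) ∧ ¬c, w
10. b ∨ c, w
11. ¬c, w
12. b, w
Accessibility: uRu, uRv, vRu, vRv, vRw, wRv, wRw
The negation has an open branch (countermodel exists).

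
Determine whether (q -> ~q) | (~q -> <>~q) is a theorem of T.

Yes, valid

Tableau for the negation ~((q -> ~q) | (~q -> <>~q)):
1. ~((q -> ~q) | (~q -> <>~q)), u
2. ~(q -> ~q), u
3. ~(~q -> <>~q), u
4. q, u
5. ~q, u
6. ~<>~q, u
Accessibility: uRu
Branch closes: q and ~q both at u.
Every branch of the negation's tableau closes; the branch above is one of them.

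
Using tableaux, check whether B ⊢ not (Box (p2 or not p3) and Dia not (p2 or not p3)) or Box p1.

Yes, valid

Tableau for the negation not (not (Box (p2 or not p3) and Dia not (p2 or not p3)) or Box p1):
1. not (not (Box (p2 or not p3) and Dia not (p2 or not p3)) or Box p1), u
2. Box (p2 or not p3) and Dia not (p2 or not p3), u
3. not Box p1, u
4. Box (p2 or not p3), u
5. Dia not (p2 or not p3), u
6. p2 or not p3, u
7. not p3, u
8. not p1, v
9. p2 or not p3, v
10. not p3, v
11. not (p2 or not p3), w
12. not p2, w
13. p3, w
14. p2 or not p3, w
15. not p3, w
Accessibility: uRu, uRv, uRw, vRu, vRv, wRu, wRw
Branch closes: p3 and not p3 both at w.
Every branch of the negation's tableau closes; the branch above is one of them.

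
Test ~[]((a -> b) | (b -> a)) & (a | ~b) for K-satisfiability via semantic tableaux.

1. ~[]((a -> b) | (b -> a)) & (a | ~b), u
2. ~[]((a -> b) | (b -> a)), u   [&-rule on 1]
3. a | ~b, u   [&-rule on 1]
4. ~b, u   [|-rule on 3 (branches; this branch)]
5. ~((a -> b) | (b -> a)), v   [~[]-rule on 2: fresh world v, uRv]
6. ~(a -> b), v   [~|-rule on 5]
7. ~(b -> a), v   [~|-rule on 5]
8. a, v   [~->-rule on 6]
9. ~b, v   [~->-rule on 6]
10. b, v   [~->-rule on 7]
11. ~a, v   [~->-rule on 7]
Accessibility: uRv
Branch closes: b and ~b both at v.
All branches of the tableau close; one closing branch shown above.

Unsatisfiable (every branch closes)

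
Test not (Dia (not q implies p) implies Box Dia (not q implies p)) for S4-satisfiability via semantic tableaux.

1. not (Dia (not q implies p) implies Box Dia (not q implies p)), w0
2. Dia (not q implies p), w0
3. not Box Dia (not q implies p), w0
4. not q implies p, w1
5. p, w1
6. not Dia (not q implies p), w2
7. not (not q implies p), w2
8. not q, w2
9. not p, w2
Accessibility: w0Rw0, w0Rw1, w0Rw2, w1Rw1, w2Rw2

Satisfiable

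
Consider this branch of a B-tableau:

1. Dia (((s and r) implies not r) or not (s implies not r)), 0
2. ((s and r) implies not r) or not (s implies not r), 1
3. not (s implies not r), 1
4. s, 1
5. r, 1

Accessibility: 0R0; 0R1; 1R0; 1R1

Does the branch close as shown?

Open

No atom appears with both signs at the same world.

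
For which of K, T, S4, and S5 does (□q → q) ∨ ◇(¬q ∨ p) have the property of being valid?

T, S4, S5

T-tableau for the negation ¬((□q → q) ∨ ◇(¬q ∨ p)):
1. ¬((□q → q) ∨ ◇(¬q ∨ p)), w0
2. ¬(□q → q), w0
3. ¬◇(¬q ∨ p), w0
4. □q, w0
5. ¬q, w0
6. ¬(¬q ∨ p), w0
7. q, w0
8. ¬p, w0
Accessibility: w0Rw0
Branch closes: q and ¬q both at w0.
Every branch closes (one shown): valid in T, hence also in S4, S5 (every theorem of T is a theorem of S4 and S5).
K-tableau for the negation ¬((□q → q) ∨ ◇(¬q ∨ p)):
1. ¬((□q → q) ∨ ◇(¬q ∨ p)), w0
2. ¬(□q → q), w0
3. ¬◇(¬q ∨ p), w0
4. □q, w0
5. ¬q, w0
Complete open branch: countermodel on a K-frame, so not valid in K.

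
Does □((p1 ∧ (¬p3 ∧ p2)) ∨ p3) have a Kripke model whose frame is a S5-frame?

1. □((p1 ∧ (¬p3 ∧ p2)) ∨ p3), 0
2. (p1 ∧ (¬p3 ∧ p2)) ∨ p3, 0
3. p3, 0
Accessibility: 0R0

Satisfiable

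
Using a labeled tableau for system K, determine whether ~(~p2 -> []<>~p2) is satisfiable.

Satisfiable (open branch found)

1. ~(~p2 -> []<>~p2), 0
2. ~p2, 0
3. ~[]<>~p2, 0
4. ~<>~p2, 1
Accessibility: 0R1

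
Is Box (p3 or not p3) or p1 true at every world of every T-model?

Tableau for the negation not (Box (p3 or not p3) or p1):
1. not (Box (p3 or not p3) or p1), 0
2. not Box (p3 or not p3), 0   [neg-or-rule on 1]
3. not p1, 0   [neg-or-rule on 1]
4. not (p3 or not p3), 1   [neg-Box-rule on 2: fresh world 1, 0R1]
5. not p3, 1   [neg-or-rule on 4]
6. p3, 1   [neg-or-rule on 4]
Accessibility: 0R0, 0R1, 1R1
Branch closes: p3 and not p3 both at 1.
Every branch of the negation's tableau closes; the branch above is one of them.

Valid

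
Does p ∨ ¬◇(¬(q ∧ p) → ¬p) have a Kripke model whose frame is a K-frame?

1. p ∨ ¬◇(¬(q ∧ p) → ¬p), u
2. ¬◇(¬(q ∧ p) → ¬p), u

Satisfiable (open branch found)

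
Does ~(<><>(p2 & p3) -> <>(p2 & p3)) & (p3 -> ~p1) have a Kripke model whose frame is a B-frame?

Satisfiable (open branch found)

1. ~(<><>(p2 & p3) -> <>(p2 & p3)) & (p3 -> ~p1), w0
2. ~(<><>(p2 & p3) -> <>(p2 & p3)), w0
3. p3 -> ~p1, w0
4. <><>(p2 & p3), w0
5. ~<>(p2 & p3), w0
6. ~(p2 & p3), w0
7. ~p1, w0
8. ~p3, w0
9. <>(p2 & p3), w1
10. ~(p2 & p3), w1
11. ~p3, w1
12. p2 & p3, w2
13. p2, w2
14. p3, w2
Accessibility: w0Rw0, w0Rw1, w1Rw0, w1Rw1, w1Rw2, w2Rw1, w2Rw2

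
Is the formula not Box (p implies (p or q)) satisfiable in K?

Unsatisfiable

1. not Box (p implies (p or q)), 0
2. not (p implies (p or q)), 1
3. p, 1
4. not (p or q), 1
5. not p, 1
6. not q, 1
Accessibility: 0R1
Branch closes: p and not p both at 1.
All branches of the tableau close; one closing branch shown above.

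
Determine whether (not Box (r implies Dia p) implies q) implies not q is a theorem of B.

Tableau for the negation not ((not Box (r implies Dia p) implies q) implies not q):
1. not ((not Box (r implies Dia p) implies q) implies not q), w0
2. not Box (r implies Dia p) implies q, w0
3. q, w0
Accessibility: w0Rw0
The negation has an open branch (countermodel exists).

Invalid (countermodel exists)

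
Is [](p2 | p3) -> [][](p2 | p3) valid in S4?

Valid in S4

Tableau for the negation ~([](p2 | p3) -> [][](p2 | p3)):
1. ~([](p2 | p3) -> [][](p2 | p3)), w0
2. [](p2 | p3), w0   [~->-rule on 1]
3. ~[][](p2 | p3), w0   [~->-rule on 1]
4. p2 | p3, w0   [[]-rule on 2 via w0Rw0]
5. p3, w0   [|-rule on 4 (branches; this branch)]
6. ~[](p2 | p3), w1   [~[]-rule on 3: fresh world w1, w0Rw1]
7. p2 | p3, w1   [[]-rule on 2 via w0Rw1]
8. p3, w1   [|-rule on 7 (branches; this branch)]
9. ~(p2 | p3), w2   [~[]-rule on 6: fresh world w2, w1Rw2]
10. ~p2, w2   [~|-rule on 9]
11. ~p3, w2   [~|-rule on 9]
12. p2 | p3, w2   [[]-rule on 2 via w0Rw2]
13. p3, w2   [|-rule on 12 (branches; this branch)]
Accessibility: w0Rw0, w0Rw1, w0Rw2, w1Rw1, w1Rw2, w2Rw2
Branch closes: p3 and ~p3 both at w2.
All branches of the negation close; one closing branch shown above.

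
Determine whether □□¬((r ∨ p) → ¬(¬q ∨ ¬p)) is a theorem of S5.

Tableau for the negation ¬□□¬((r ∨ p) → ¬(¬q ∨ ¬p)):
1. ¬□□¬((r ∨ p) → ¬(¬q ∨ ¬p)), 0
2. ¬□¬((r ∨ p) → ¬(¬q ∨ ¬p)), 1   [¬□-rule on 1: fresh world 1, 0R1]
3. (r ∨ p) → ¬(¬q ∨ ¬p), 2   [¬□-rule on 2: fresh world 2, 1R2]
4. ¬(¬q ∨ ¬p), 2   [→-rule on 3 (branches; this branch)]
5. q, 2   [¬∨-rule on 4]
6. p, 2   [¬∨-rule on 4]
Accessibility: 0R0, 0R1, 0R2, 1R0, 1R1, 1R2, 2R0, 2R1, 2R2
The negation has an open branch (countermodel exists).

Not valid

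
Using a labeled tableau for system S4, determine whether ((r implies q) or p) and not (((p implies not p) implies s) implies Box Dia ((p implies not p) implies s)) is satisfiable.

1. ((r implies q) or p) and not (((p implies not p) implies s) implies Box Dia ((p implies not p) implies s)), 0
2. (r implies q) or p, 0   [and-rule on 1]
3. not (((p implies not p) implies s) implies Box Dia ((p implies not p) implies s)), 0   [and-rule on 1]
4. (p implies not p) implies s, 0   [neg-implies-rule on 3]
5. not Box Dia ((p implies not p) implies s), 0   [neg-implies-rule on 3]
6. p, 0   [or-rule on 2 (branches; this branch)]
7. s, 0   [implies-rule on 4 (branches; this branch)]
8. not Dia ((p implies not p) implies s), 1   [neg-Box-rule on 5: fresh world 1, 0R1]
9. not ((p implies not p) implies s), 1   [neg-Dia-rule on 8 via 1R1]
10. p implies not p, 1   [neg-implies-rule on 9]
11. not s, 1   [neg-implies-rule on 9]
12. not p, 1   [implies-rule on 10 (branches; this branch)]
Accessibility: 0R0, 0R1, 1R1

Satisfiable (open branch found)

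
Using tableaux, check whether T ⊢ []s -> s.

Yes, valid

Tableau for the negation ~([]s -> s):
1. ~([]s -> s), 0
2. []s, 0
3. ~s, 0
4. s, 0
Accessibility: 0R0
Branch closes: s and ~s both at 0.
Every branch of the negation's tableau closes; the branch above is one of them.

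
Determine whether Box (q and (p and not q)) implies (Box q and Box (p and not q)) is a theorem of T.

Tableau for the negation not (Box (q and (p and not q)) implies (Box q and Box (p and not q))):
1. not (Box (q and (p and not q)) implies (Box q and Box (p and not q))), w0
2. Box (q and (p and not q)), w0
3. not (Box q and Box (p and not q)), w0
4. q and (p and not q), w0
5. q, w0
6. p and not q, w0
7. p, w0
8. not q, w0
Accessibility: w0Rw0
Branch closes: q and not q both at w0.
Every branch of the negation's tableau closes; the branch above is one of them.

Yes, valid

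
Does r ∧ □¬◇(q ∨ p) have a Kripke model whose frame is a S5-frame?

1. r ∧ □¬◇(q ∨ p), w0
2. r, w0
3. □¬◇(q ∨ p), w0
4. ¬◇(q ∨ p), w0
5. ¬(q ∨ p), w0
6. ¬q, w0
7. ¬p, w0
Accessibility: w0Rw0

Satisfiable (open branch found)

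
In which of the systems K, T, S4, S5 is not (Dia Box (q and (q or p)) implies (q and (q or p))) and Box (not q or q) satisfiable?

K, T, S4

S4-tableau for the formula:
1. not (Dia Box (q and (q or p)) implies (q and (q or p))) and Box (not q or q), w0
2. not (Dia Box (q and (q or p)) implies (q and (q or p))), w0   [and-rule on 1]
3. Box (not q or q), w0   [and-rule on 1]
4. Dia Box (q and (q or p)), w0   [neg-implies-rule on 2]
5. not (q and (q or p)), w0   [neg-implies-rule on 2]
6. not q or q, w0   [Box-rule on 3 via w0Rw0]
7. not (q or p), w0   [neg-and-rule on 5 (branches; this branch)]
8. not q, w0   [neg-or-rule on 7]
9. not p, w0   [neg-or-rule on 7]
10. Box (q and (q or p)), w1   [Dia-rule on 4: fresh world w1, w0Rw1]
11. not q or q, w1   [Box-rule on 3 via w0Rw1]
12. q and (q or p), w1   [Box-rule on 10 via w1Rw1]
13. q, w1   [and-rule on 12]
14. q or p, w1   [and-rule on 12]
15. p, w1   [or-rule on 14 (branches; this branch)]
Accessibility: w0Rw0, w0Rw1, w1Rw1
Complete open branch: satisfiable in S4, hence also in K, T (this S4-model is also a K-model and a T-model).
S5-tableau for the formula:
1. not (Dia Box (q and (q or p)) implies (q and (q or p))) and Box (not q or q), w0
2. not (Dia Box (q and (q or p)) implies (q and (q or p))), w0   [and-rule on 1]
3. Box (not q or q), w0   [and-rule on 1]
4. Dia Box (q and (q or p)), w0   [neg-implies-rule on 2]
5. not (q and (q or p)), w0   [neg-implies-rule on 2]
6. not q or q, w0   [Box-rule on 3 via w0Rw0]
7. not (q or p), w0   [neg-and-rule on 5 (branches; this branch)]
8. not q, w0   [neg-or-rule on 7]
9. not p, w0   [neg-or-rule on 7]
10. Box (q and (q or p)), w1   [Dia-rule on 4: fresh world w1, w0Rw1]
11. not q or q, w1   [Box-rule on 3 via w0Rw1]
12. q and (q or p), w0   [Box-rule on 10 via w1Rw0]
13. q, w0   [and-rule on 12]
14. q or p, w0   [and-rule on 12]
Accessibility: w0Rw0, w0Rw1, w1Rw0, w1Rw1
Branch closes: q and not q both at w0.
Every branch closes (one shown): unsatisfiable in S5.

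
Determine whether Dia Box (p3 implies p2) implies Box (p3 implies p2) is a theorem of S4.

Tableau for the negation not (Dia Box (p3 implies p2) implies Box (p3 implies p2)):
1. not (Dia Box (p3 implies p2) implies Box (p3 implies p2)), u
2. Dia Box (p3 implies p2), u
3. not Box (p3 implies p2), u
4. Box (p3 implies p2), v
5. p3 implies p2, v
6. p2, v
7. not (p3 implies p2), w
8. p3, w
9. not p2, w
Accessibility: uRu, uRv, uRw, vRv, wRw
The negation has an open branch (countermodel exists).

No, not valid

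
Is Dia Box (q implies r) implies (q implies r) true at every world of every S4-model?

Tableau for the negation not (Dia Box (q implies r) implies (q implies r)):
1. not (Dia Box (q implies r) implies (q implies r)), 0
2. Dia Box (q implies r), 0
3. not (q implies r), 0
4. q, 0
5. not r, 0
6. Box (q implies r), 1
7. q implies r, 1
8. r, 1
Accessibility: 0R0, 0R1, 1R1
The negation has an open branch (countermodel exists).

Not valid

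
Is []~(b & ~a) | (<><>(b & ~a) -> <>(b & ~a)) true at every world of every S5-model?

Yes, valid

Tableau for the negation ~([]~(b & ~a) | (<><>(b & ~a) -> <>(b & ~a))):
1. ~([]~(b & ~a) | (<><>(b & ~a) -> <>(b & ~a))), 0
2. ~[]~(b & ~a), 0   [~|-rule on 1]
3. ~(<><>(b & ~a) -> <>(b & ~a)), 0   [~|-rule on 1]
4. <><>(b & ~a), 0   [~->-rule on 3]
5. ~<>(b & ~a), 0   [~->-rule on 3]
6. ~(b & ~a), 0   [~<>-rule on 5 via 0R0]
7. a, 0   [~&-rule on 6 (branches; this branch)]
8. b & ~a, 1   [~[]-rule on 2: fresh world 1, 0R1]
9. b, 1   [&-rule on 8]
10. ~a, 1   [&-rule on 8]
11. ~(b & ~a), 1   [~<>-rule on 5 via 0R1]
12. a, 1   [~&-rule on 11 (branches; this branch)]
Accessibility: 0R0, 0R1, 1R0, 1R1
Branch closes: a and ~a both at 1.
Every branch of the negation's tableau closes; the branch above is one of them.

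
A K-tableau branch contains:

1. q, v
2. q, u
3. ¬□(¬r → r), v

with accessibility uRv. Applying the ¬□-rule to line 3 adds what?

a fresh world w with vRw, and ¬(¬r → r) at w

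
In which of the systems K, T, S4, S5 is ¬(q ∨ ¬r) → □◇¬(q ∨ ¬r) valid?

S5

S4-tableau for the negation ¬(¬(q ∨ ¬r) → □◇¬(q ∨ ¬r)):
1. ¬(¬(q ∨ ¬r) → □◇¬(q ∨ ¬r)), w0
2. ¬(q ∨ ¬r), w0
3. ¬□◇¬(q ∨ ¬r), w0
4. ¬q, w0
5. r, w0
6. ¬◇¬(q ∨ ¬r), w1
7. q ∨ ¬r, w1
8. ¬r, w1
Accessibility: w0Rw0, w0Rw1, w1Rw1
Complete open branch: countermodel on an S4-frame, so not valid in S4, nor in K, T (the same frame is also a K-frame and a T-frame).
S5-tableau for the negation ¬(¬(q ∨ ¬r) → □◇¬(q ∨ ¬r)):
1. ¬(¬(q ∨ ¬r) → □◇¬(q ∨ ¬r)), w0
2. ¬(q ∨ ¬r), w0
3. ¬□◇¬(q ∨ ¬r), w0
4. ¬q, w0
5. r, w0
6. ¬◇¬(q ∨ ¬r), w1
7. q ∨ ¬r, w0
8. q ∨ ¬r, w1
9. ¬r, w0
Accessibility: w0Rw0, w0Rw1, w1Rw0, w1Rw1
Branch closes: r and ¬r both at w0.
Every branch closes (one shown): valid in S5.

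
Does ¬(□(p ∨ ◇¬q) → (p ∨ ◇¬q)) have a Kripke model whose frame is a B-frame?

Unsatisfiable

1. ¬(□(p ∨ ◇¬q) → (p ∨ ◇¬q)), 0
2. □(p ∨ ◇¬q), 0   [¬→-rule on 1]
3. ¬(p ∨ ◇¬q), 0   [¬→-rule on 1]
4. ¬p, 0   [¬∨-rule on 3]
5. ¬◇¬q, 0   [¬∨-rule on 3]
6. p ∨ ◇¬q, 0   [□-rule on 2 via 0R0]
7. q, 0   [¬◇-rule on 5 via 0R0]
8. ◇¬q, 0   [∨-rule on 6 (branches; this branch)]
9. ¬q, 1   [◇-rule on 8: fresh world 1, 0R1]
10. p ∨ ◇¬q, 1   [□-rule on 2 via 0R1]
11. q, 1   [¬◇-rule on 5 via 0R1]
Accessibility: 0R0, 0R1, 1R0, 1R1
Branch closes: q and ¬q both at 1.
(One branch shown.) All branches close.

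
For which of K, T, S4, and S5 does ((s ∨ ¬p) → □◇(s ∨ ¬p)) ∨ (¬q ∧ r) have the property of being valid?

S5-tableau for the negation ¬(((s ∨ ¬p) → □◇(s ∨ ¬p)) ∨ (¬q ∧ r)):
1. ¬(((s ∨ ¬p) → □◇(s ∨ ¬p)) ∨ (¬q ∧ r)), w0
2. ¬((s ∨ ¬p) → □◇(s ∨ ¬p)), w0
3. ¬(¬q ∧ r), w0
4. s ∨ ¬p, w0
5. ¬□◇(s ∨ ¬p), w0
6. ¬r, w0
7. ¬p, w0
8. ¬◇(s ∨ ¬p), w1
9. ¬(s ∨ ¬p), w0
10. ¬s, w0
11. p, w0
Accessibility: w0Rw0, w0Rw1, w1Rw0, w1Rw1
Branch closes: p and ¬p both at w0.
Every branch closes (one shown): valid in S5.
S4-tableau for the negation ¬(((s ∨ ¬p) → □◇(s ∨ ¬p)) ∨ (¬q ∧ r)):
1. ¬(((s ∨ ¬p) → □◇(s ∨ ¬p)) ∨ (¬q ∧ r)), w0
2. ¬((s ∨ ¬p) → □◇(s ∨ ¬p)), w0
3. ¬(¬q ∧ r), w0
4. s ∨ ¬p, w0
5. ¬□◇(s ∨ ¬p), w0
6. ¬r, w0
7. ¬p, w0
8. ¬◇(s ∨ ¬p), w1
9. ¬(s ∨ ¬p), w1
10. ¬s, w1
11. p, w1
Accessibility: w0Rw0, w0Rw1, w1Rw1
Complete open branch: countermodel on an S4-frame, so not valid in S4, nor in K, T (the same frame is also a K-frame and a T-frame).

S5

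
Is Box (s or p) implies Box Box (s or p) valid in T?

Not valid

Tableau for the negation not (Box (s or p) implies Box Box (s or p)):
1. not (Box (s or p) implies Box Box (s or p)), w0
2. Box (s or p), w0
3. not Box Box (s or p), w0
4. s or p, w0
5. p, w0
6. not Box (s or p), w1
7. s or p, w1
8. p, w1
9. not (s or p), w2
10. not s, w2
11. not p, w2
Accessibility: w0Rw0, w0Rw1, w1Rw1, w1Rw2, w2Rw2
The negation has an open branch (countermodel exists).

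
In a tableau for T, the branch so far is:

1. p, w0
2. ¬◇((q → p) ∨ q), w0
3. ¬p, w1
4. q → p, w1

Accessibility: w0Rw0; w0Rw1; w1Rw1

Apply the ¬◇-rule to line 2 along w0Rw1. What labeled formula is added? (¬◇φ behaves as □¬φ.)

¬((q → p) ∨ q), w1

¬◇φ behaves as □¬φ: propagate the negated body to each accessible world.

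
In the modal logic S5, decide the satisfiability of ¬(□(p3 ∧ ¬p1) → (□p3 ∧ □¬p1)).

1. ¬(□(p3 ∧ ¬p1) → (□p3 ∧ □¬p1)), w0
2. □(p3 ∧ ¬p1), w0
3. ¬(□p3 ∧ □¬p1), w0
4. p3 ∧ ¬p1, w0
5. p3, w0
6. ¬p1, w0
7. ¬□¬p1, w0
8. p1, w1
9. p3 ∧ ¬p1, w1
10. p3, w1
11. ¬p1, w1
Accessibility: w0Rw0, w0Rw1, w1Rw0, w1Rw1
Branch closes: p1 and ¬p1 both at w1.
(One branch shown.) All branches close.

Unsatisfiable (every branch closes)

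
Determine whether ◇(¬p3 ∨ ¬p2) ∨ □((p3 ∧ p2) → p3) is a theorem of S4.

Valid

Tableau for the negation ¬(◇(¬p3 ∨ ¬p2) ∨ □((p3 ∧ p2) → p3)):
1. ¬(◇(¬p3 ∨ ¬p2) ∨ □((p3 ∧ p2) → p3)), u
2. ¬◇(¬p3 ∨ ¬p2), u
3. ¬□((p3 ∧ p2) → p3), u
4. ¬(¬p3 ∨ ¬p2), u
5. p3, u
6. p2, u
7. ¬((p3 ∧ p2) → p3), v
8. p3 ∧ p2, v
9. ¬p3, v
10. p3, v
11. p2, v
Accessibility: uRu, uRv, vRv
Branch closes: p3 and ¬p3 both at v.
Every branch of the negation's tableau closes; the branch above is one of them.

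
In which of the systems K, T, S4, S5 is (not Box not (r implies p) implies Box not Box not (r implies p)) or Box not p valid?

S4-tableau for the negation not ((not Box not (r implies p) implies Box not Box not (r implies p)) or Box not p):
1. not ((not Box not (r implies p) implies Box not Box not (r implies p)) or Box not p), 0
2. not (not Box not (r implies p) implies Box not Box not (r implies p)), 0
3. not Box not p, 0
4. not Box not (r implies p), 0
5. not Box not Box not (r implies p), 0
6. p, 1
7. r implies p, 2
8. p, 2
9. Box not (r implies p), 3
10. not (r implies p), 3
11. r, 3
12. not p, 3
Accessibility: 0R0, 0R1, 0R2, 0R3, 1R1, 2R2, 3R3
Complete open branch: countermodel on an S4-frame, so not valid in S4, nor in K, T (the same frame is also a K-frame and a T-frame).
S5-tableau for the negation not ((not Box not (r implies p) implies Box not Box not (r implies p)) or Box not p):
1. not ((not Box not (r implies p) implies Box not Box not (r implies p)) or Box not p), 0
2. not (not Box not (r implies p) implies Box not Box not (r implies p)), 0
3. not Box not p, 0
4. not Box not (r implies p), 0
5. not Box not Box not (r implies p), 0
6. p, 1
7. r implies p, 2
8. p, 2
9. Box not (r implies p), 3
10. not (r implies p), 0
11. r, 0
12. not p, 0
13. not (r implies p), 1
14. r, 1
15. not p, 1
Accessibility: 0R0, 0R1, 0R2, 0R3, 1R0, 1R1, 1R2, 1R3, 2R0, 2R1, 2R2, 2R3, 3R0, 3R1, 3R2, 3R3
Branch closes: p and not p both at 1.
Every branch closes (one shown): valid in S5.

S5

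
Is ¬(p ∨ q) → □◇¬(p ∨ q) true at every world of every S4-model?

No, not valid

Tableau for the negation ¬(¬(p ∨ q) → □◇¬(p ∨ q)):
1. ¬(¬(p ∨ q) → □◇¬(p ∨ q)), 0
2. ¬(p ∨ q), 0   [¬→-rule on 1]
3. ¬□◇¬(p ∨ q), 0   [¬→-rule on 1]
4. ¬p, 0   [¬∨-rule on 2]
5. ¬q, 0   [¬∨-rule on 2]
6. ¬◇¬(p ∨ q), 1   [¬□-rule on 3: fresh world 1, 0R1]
7. p ∨ q, 1   [¬◇-rule on 6 via 1R1]
8. q, 1   [∨-rule on 7 (branches; this branch)]
Accessibility: 0R0, 0R1, 1R1
The negation has an open branch (countermodel exists).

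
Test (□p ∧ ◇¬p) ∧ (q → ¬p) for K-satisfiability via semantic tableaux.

1. (□p ∧ ◇¬p) ∧ (q → ¬p), u
2. □p ∧ ◇¬p, u   [∧-rule on 1]
3. q → ¬p, u   [∧-rule on 1]
4. □p, u   [∧-rule on 2]
5. ◇¬p, u   [∧-rule on 2]
6. ¬p, u   [→-rule on 3 (branches; this branch)]
7. ¬p, v   [◇-rule on 5: fresh world v, uRv]
8. p, v   [□-rule on 4 via uRv]
Accessibility: uRv
Branch closes: p and ¬p both at v.
(One branch shown.) All branches close.

No, unsatisfiable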